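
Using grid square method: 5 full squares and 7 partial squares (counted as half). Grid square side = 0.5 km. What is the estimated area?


effective squares = 5 + 7 * 0.5 = 8.5
area = 8.5 * 0.25 = 2.125 km^2

2.125 km^2


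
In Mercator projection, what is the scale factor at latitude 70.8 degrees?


SF = 1 / cos(70.8) = 1 / 0.328867 = 3.041

3.041


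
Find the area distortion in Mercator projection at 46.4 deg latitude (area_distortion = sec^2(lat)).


area_distortion = 1/cos^2(46.4) = 2.103

2.103


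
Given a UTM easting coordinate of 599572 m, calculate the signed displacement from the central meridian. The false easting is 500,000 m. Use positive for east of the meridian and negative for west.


displacement = 599572 - 500000 = 99572 m

99572 m


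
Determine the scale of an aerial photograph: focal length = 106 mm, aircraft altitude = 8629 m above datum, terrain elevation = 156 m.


scale = f / (H - h) = 106 mm / 8473 m = 106 / 8473000 = 1:79934

1:79934


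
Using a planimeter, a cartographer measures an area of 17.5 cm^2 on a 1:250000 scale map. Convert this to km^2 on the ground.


ground_area = 17.5 * (250000/100)^2 = 109375000.0 m^2 = 109.375 km^2

109.375 km^2


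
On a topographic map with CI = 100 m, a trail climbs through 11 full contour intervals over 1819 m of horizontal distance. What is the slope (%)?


elevation change = 11 * 100 = 1100 m
slope = 1100 / 1819 * 100 = 60.5%

60.5%


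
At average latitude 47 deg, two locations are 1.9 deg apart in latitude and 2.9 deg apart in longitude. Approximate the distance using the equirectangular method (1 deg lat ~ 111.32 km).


dlat_km = 1.9 * 111.32 = 211.508
dlon_km = 2.9 * 111.32 * cos(47) ≈ 220.168
dist = sqrt(211.508^2 + 220.168^2) ≈ 305.3 km

305.3 km


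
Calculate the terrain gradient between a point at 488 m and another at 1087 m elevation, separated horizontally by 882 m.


gradient = (1087 - 488) / 882 = 599 / 882 = 0.6791

0.6791


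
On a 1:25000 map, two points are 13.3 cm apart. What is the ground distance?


ground = 13.3 cm * 25000 / 100 = 3325.0 m = 3.325 km

3.325 km


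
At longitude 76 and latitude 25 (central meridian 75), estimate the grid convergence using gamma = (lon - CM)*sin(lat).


gamma = (76 - 75) * sin(25) = 1 * 0.422618 = 0.423 degrees

0.423 degrees


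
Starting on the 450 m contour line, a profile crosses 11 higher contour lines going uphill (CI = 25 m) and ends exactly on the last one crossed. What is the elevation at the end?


elevation = 450 + 11 * 25 = 725 m

725 m


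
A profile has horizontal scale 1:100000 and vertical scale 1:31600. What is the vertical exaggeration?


VE = horizontal_scale / vertical_scale = 100000 / 31600 ≈ 3.2

3.2x


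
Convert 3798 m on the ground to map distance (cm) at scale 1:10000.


map_cm = 3798 * 100 / 10000 = 37.98 cm

37.98 cm


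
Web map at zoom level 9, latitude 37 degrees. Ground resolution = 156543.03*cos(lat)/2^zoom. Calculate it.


res = 156543.03 * cos(37) / 2^9 = 156543.03 * 0.79863551 / 512 = 244.18 m/pixel

244.18 m/pixel


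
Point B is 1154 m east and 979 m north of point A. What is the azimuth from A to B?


az = atan2(1154, 979) = 49.7 deg
adjusted to 0-360: 49.7 degrees

49.7 degrees


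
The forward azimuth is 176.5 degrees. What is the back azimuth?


back azimuth = (176.5 + 180) mod 360 = 356.5 degrees

356.5 degrees


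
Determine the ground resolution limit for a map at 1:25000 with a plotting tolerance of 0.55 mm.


ground = 0.55 mm * 25000 / 1000 = 13.75 m

13.75 m


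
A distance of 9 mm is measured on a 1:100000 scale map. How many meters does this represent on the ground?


ground = 9 mm * 100000 / 1000 = 900.0 m

900.0 m


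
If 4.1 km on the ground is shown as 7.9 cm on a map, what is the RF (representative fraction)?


ground = 4.1 km = 410000 cm; RF denominator = ground / map = 410000 / 7.9 ≈ 51899; RF = 1:51899

1:51899


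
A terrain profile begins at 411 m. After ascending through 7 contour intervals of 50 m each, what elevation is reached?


elevation = 411 + 7 * 50 = 761 m

761 m


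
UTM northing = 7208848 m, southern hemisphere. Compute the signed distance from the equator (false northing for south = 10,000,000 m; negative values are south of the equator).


For southern: actual = 7208848 - 10000000 = -2791152 m

-2791152 m


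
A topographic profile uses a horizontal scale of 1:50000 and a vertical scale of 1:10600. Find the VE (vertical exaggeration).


VE = horizontal_scale / vertical_scale = 50000 / 10600 ≈ 4.7

4.7x


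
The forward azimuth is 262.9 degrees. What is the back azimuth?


back azimuth = (262.9 + 180) mod 360 = 82.9 degrees

82.9 degrees


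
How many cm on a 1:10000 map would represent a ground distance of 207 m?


map_cm = 207 * 100 / 10000 = 2.07 cm

2.07 cm


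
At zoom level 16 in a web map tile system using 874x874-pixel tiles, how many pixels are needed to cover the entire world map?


tiles per axis = 2^16 = 65536
total tiles = 65536^2 = 4294967296
pixels per axis = 65536 * 874 = 57278464
total pixels = 57278464^2 = 3280822438199296

3280822438199296 pixels


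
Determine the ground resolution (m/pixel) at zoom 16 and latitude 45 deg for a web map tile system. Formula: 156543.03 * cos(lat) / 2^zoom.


res = 156543.03 * cos(45) / 2^16 = 156543.03 * 0.70710678 / 65536 = 1.69 m/pixel

1.69 m/pixel


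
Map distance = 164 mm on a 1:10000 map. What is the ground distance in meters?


ground = 164 mm * 10000 / 1000 = 1640.0 m

1640.0 m


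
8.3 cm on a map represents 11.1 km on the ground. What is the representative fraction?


ground = 11.1 km = 1110000 cm; RF denominator = ground / map = 1110000 / 8.3 ≈ 133735; RF = 1:133735

1:133735


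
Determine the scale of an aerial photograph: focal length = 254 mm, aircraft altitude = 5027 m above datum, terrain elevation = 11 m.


scale = f / (H - h) = 254 mm / 5016 m = 254 / 5016000 = 1:19748

1:19748


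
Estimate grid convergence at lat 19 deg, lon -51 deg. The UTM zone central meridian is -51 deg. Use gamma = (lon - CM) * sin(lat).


gamma = (-51 - -51) * sin(19) = 0 * 0.325568 = 0.0 degrees

0.0 degrees


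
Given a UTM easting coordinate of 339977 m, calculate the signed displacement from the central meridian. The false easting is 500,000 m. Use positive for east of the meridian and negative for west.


displacement = 339977 - 500000 = -160023 m

-160023 m


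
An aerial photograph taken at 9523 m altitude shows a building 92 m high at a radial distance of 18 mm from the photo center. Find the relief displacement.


d = h * r / H = 92 * 18 / 9523 = 0.17 mm

0.17 mm


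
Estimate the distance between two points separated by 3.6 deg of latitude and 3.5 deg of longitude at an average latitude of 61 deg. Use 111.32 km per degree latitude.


dlat_km = 3.6 * 111.32 = 400.752
dlon_km = 3.5 * 111.32 * cos(61) ≈ 188.892
dist = sqrt(400.752^2 + 188.892^2) ≈ 443.0 km

443.0 km


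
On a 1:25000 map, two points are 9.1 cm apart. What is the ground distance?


ground = 9.1 cm * 25000 / 100 = 2275.0 m = 2.275 km

2.275 km


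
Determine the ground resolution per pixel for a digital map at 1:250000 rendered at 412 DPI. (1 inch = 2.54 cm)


pixel_cm = 2.54 / 412 ≈ 0.006165 cm
ground = pixel_cm * 250000 / 100 = 2.54 * 250000 / (412 * 100) = 635000 / 41200 ≈ 15.41 m

15.41 m


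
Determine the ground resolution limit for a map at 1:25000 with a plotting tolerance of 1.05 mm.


ground = 1.05 mm * 25000 / 1000 = 26.25 m

26.25 m


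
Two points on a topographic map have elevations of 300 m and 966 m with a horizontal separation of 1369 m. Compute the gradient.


gradient = (966 - 300) / 1369 = 666 / 1369 = 0.4865

0.4865


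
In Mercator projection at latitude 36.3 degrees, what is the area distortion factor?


area_distortion = 1/cos^2(36.3) = 1.54

1.54


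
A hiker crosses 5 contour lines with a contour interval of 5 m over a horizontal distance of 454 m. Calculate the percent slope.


elevation change = 5 * 5 = 25 m
slope = 25 / 454 * 100 = 5.5%

5.5%


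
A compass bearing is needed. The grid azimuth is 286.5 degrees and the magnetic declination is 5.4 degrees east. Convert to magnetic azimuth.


magnetic azimuth = grid azimuth - declination (east +ve)
mag_az = 286.5 - 5.4 = 281.1 degrees

281.1 degrees


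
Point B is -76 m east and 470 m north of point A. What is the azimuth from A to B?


az = atan2(-76, 470) = -9.2 deg
adjusted to 0-360: 350.8 degrees

350.8 degrees


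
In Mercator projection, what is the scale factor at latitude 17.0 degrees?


SF = 1 / cos(17.0) = 1 / 0.956305 = 1.046

1.046


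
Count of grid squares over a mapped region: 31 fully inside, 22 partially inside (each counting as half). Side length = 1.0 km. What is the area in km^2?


effective squares = 31 + 22 * 0.5 = 42.0
area = 42.0 * 1.0 = 42.0 km^2

42.0 km^2


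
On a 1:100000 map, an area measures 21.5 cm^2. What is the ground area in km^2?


ground_area = 21.5 * (100000/100)^2 = 21500000.0 m^2 = 21.5 km^2

21.5 km^2


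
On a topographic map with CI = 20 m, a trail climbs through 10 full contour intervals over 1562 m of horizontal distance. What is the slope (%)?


elevation change = 10 * 20 = 200 m
slope = 200 / 1562 * 100 = 12.8%

12.8%


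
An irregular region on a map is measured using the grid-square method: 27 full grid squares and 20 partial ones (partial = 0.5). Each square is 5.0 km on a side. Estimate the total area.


effective squares = 27 + 20 * 0.5 = 37.0
area = 37.0 * 25.0 = 925.0 km^2

925.0 km^2


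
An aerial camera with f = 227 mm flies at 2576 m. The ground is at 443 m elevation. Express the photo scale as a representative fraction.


scale = f / (H - h) = 227 mm / 2133 m = 227 / 2133000 = 1:9396

1:9396


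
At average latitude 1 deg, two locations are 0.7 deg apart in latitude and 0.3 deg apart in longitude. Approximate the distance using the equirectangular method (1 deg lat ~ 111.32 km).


dlat_km = 0.7 * 111.32 = 77.924
dlon_km = 0.3 * 111.32 * cos(1) ≈ 33.391
dist = sqrt(77.924^2 + 33.391^2) ≈ 84.8 km

84.8 km


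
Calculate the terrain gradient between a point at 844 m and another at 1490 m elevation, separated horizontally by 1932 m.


gradient = (1490 - 844) / 1932 = 646 / 1932 = 0.3344

0.3344


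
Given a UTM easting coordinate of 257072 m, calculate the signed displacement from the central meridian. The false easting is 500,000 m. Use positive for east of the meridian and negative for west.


displacement = 257072 - 500000 = -242928 m

-242928 m


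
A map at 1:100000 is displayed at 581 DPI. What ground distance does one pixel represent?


pixel_cm = 2.54 / 581 ≈ 0.004372 cm
ground = pixel_cm * 100000 / 100 = 2.54 * 100000 / (581 * 100) = 254000 / 58100 ≈ 4.37 m

4.37 m


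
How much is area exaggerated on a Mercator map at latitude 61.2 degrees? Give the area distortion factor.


area_distortion = 1/cos^2(61.2) = 4.309

4.309


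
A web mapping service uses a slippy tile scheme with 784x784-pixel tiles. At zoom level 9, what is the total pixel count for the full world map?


tiles per axis = 2^9 = 512
total tiles = 512^2 = 262144
pixels per axis = 512 * 784 = 401408
total pixels = 401408^2 = 161128382464

161128382464 pixels


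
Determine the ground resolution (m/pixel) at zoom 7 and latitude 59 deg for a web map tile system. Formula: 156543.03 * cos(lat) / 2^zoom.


res = 156543.03 * cos(59) / 2^7 = 156543.03 * 0.51503807 / 128 = 629.89 m/pixel

629.89 m/pixel


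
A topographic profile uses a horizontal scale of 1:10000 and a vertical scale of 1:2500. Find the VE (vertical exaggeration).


VE = horizontal_scale / vertical_scale = 10000 / 2500 = 4.0

4.0x


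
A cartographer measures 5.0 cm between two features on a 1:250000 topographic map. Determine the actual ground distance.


ground = 5.0 cm * 250000 / 100 = 12500.0 m = 12.5 km

12.5 km


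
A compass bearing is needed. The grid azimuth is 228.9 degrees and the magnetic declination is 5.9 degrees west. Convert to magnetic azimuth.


magnetic azimuth = grid azimuth - declination (east +ve)
mag_az = 228.9 - -5.9 = 234.8 degrees

234.8 degrees


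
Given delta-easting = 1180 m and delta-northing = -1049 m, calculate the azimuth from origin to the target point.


az = atan2(1180, -1049) = 131.6 deg
adjusted to 0-360: 131.6 degrees

131.6 degrees


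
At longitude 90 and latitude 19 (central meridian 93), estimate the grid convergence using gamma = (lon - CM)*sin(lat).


gamma = (90 - 93) * sin(19) = -3 * 0.325568 = -0.977 degrees

-0.977 degrees


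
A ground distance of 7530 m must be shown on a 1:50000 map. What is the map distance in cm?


map_cm = 7530 * 100 / 50000 = 15.06 cm

15.06 cm


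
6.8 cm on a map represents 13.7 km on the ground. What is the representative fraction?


ground = 13.7 km = 1370000 cm; RF denominator = ground / map = 1370000 / 6.8 ≈ 201471; RF = 1:201471

1:201471


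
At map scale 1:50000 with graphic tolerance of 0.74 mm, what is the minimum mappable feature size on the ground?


ground = 0.74 mm * 50000 / 1000 = 37.0 m

37.0 m


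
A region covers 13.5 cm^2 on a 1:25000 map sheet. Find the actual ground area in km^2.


ground_area = 13.5 * (25000/100)^2 = 843750.0 m^2 = 0.84375 km^2 ≈ 0.844 km^2

0.844 km^2


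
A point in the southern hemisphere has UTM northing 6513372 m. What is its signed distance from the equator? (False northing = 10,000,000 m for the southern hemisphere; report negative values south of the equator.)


For southern: actual = 6513372 - 10000000 = -3486628 m

-3486628 m


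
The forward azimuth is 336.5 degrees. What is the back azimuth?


back azimuth = (336.5 + 180) mod 360 = 156.5 degrees

156.5 degrees


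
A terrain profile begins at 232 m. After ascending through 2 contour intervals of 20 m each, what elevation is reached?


elevation = 232 + 2 * 20 = 272 m

272 m


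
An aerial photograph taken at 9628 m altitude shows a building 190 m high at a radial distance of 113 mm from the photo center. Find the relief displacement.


d = h * r / H = 190 * 113 / 9628 = 2.23 mm

2.23 mm


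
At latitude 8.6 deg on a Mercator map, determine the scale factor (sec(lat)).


SF = 1 / cos(8.6) = 1 / 0.988756 = 1.011

1.011


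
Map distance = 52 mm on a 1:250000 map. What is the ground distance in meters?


ground = 52 mm * 250000 / 1000 = 13000.0 m

13000.0 m


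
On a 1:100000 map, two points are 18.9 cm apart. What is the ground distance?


ground = 18.9 cm * 100000 / 100 = 18900.0 m = 18.9 km

18.9 km


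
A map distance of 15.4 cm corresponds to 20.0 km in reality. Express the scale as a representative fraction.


ground = 20.0 km = 2000000 cm; RF denominator = ground / map = 2000000 / 15.4 ≈ 129870; RF = 1:129870

1:129870


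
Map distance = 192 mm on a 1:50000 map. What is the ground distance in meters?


ground = 192 mm * 50000 / 1000 = 9600.0 m

9600.0 m


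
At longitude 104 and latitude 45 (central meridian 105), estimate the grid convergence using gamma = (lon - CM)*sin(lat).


gamma = (104 - 105) * sin(45) = -1 * 0.707107 = -0.707 degrees

-0.707 degrees


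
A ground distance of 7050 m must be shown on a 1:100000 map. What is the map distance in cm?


map_cm = 7050 * 100 / 100000 = 7.05 cm

7.05 cm


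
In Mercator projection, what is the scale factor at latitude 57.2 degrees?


SF = 1 / cos(57.2) = 1 / 0.541708 = 1.846

1.846


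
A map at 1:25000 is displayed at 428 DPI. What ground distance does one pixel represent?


pixel_cm = 2.54 / 428 ≈ 0.005935 cm
ground = pixel_cm * 25000 / 100 = 2.54 * 25000 / (428 * 100) = 63500 / 42800 ≈ 1.48 m

1.48 m


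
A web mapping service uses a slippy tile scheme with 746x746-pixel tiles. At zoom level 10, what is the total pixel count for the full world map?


tiles per axis = 2^10 = 1024
total tiles = 1024^2 = 1048576
pixels per axis = 1024 * 746 = 763904
total pixels = 763904^2 = 583549321216

583549321216 pixels


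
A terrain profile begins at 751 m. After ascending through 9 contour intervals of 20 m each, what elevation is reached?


elevation = 751 + 9 * 20 = 931 m

931 m


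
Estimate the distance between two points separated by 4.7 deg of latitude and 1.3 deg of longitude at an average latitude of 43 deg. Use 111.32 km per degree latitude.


dlat_km = 4.7 * 111.32 = 523.204
dlon_km = 1.3 * 111.32 * cos(43) ≈ 105.839
dist = sqrt(523.204^2 + 105.839^2) ≈ 533.8 km

533.8 km


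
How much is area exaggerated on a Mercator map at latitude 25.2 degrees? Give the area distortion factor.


area_distortion = 1/cos^2(25.2) = 1.221

1.221


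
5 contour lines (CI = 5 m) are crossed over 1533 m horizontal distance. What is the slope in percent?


elevation change = 5 * 5 = 25 m
slope = 25 / 1533 * 100 = 1.6%

1.6%


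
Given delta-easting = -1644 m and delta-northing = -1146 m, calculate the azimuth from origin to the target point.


az = atan2(-1644, -1146) = -124.9 deg
adjusted to 0-360: 235.1 degrees

235.1 degrees


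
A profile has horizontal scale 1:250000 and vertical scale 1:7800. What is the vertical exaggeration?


VE = horizontal_scale / vertical_scale = 250000 / 7800 ≈ 32.1

32.1x


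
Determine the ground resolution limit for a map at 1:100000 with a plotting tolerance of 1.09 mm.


ground = 1.09 mm * 100000 / 1000 = 109.0 m

109.0 m


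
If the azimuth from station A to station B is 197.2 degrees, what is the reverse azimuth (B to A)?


back azimuth = (197.2 + 180) mod 360 = 17.2 degrees

17.2 degrees


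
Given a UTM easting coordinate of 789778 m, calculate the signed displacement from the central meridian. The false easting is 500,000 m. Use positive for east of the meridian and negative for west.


displacement = 789778 - 500000 = 289778 m

289778 m


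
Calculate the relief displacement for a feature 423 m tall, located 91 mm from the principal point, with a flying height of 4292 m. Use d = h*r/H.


d = h * r / H = 423 * 91 / 4292 = 8.97 mm

8.97 mm


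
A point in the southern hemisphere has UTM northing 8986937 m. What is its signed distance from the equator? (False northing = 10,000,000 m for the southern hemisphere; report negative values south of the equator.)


For southern: actual = 8986937 - 10000000 = -1013063 m

-1013063 m


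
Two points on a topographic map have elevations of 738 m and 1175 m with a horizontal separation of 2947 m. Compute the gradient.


gradient = (1175 - 738) / 2947 = 437 / 2947 = 0.1483

0.1483


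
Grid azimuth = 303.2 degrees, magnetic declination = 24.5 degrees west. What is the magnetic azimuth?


magnetic azimuth = grid azimuth - declination (east +ve)
mag_az = 303.2 - -24.5 = 327.7 degrees

327.7 degrees


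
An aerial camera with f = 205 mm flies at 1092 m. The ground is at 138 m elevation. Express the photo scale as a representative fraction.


scale = f / (H - h) = 205 mm / 954 m = 205 / 954000 = 1:4654

1:4654


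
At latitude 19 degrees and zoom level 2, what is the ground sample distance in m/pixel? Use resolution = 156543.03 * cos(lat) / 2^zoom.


res = 156543.03 * cos(19) / 2^2 = 156543.03 * 0.94551858 / 4 = 37003.59 m/pixel

37003.59 m/pixel


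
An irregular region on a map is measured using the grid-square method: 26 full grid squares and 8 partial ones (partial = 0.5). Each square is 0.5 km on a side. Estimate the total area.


effective squares = 26 + 8 * 0.5 = 30.0
area = 30.0 * 0.25 = 7.5 km^2

7.5 km^2


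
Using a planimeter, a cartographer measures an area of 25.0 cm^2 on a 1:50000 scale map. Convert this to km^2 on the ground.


ground_area = 25.0 * (50000/100)^2 = 6250000.0 m^2 = 6.25 km^2

6.25 km^2


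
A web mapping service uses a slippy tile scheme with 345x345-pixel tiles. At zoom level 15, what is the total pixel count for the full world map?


tiles per axis = 2^15 = 32768
total tiles = 32768^2 = 1073741824
pixels per axis = 32768 * 345 = 11304960
total pixels = 11304960^2 = 127802120601600

127802120601600 pixels


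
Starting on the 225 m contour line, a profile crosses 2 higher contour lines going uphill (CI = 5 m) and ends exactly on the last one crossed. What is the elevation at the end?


elevation = 225 + 2 * 5 = 235 m

235 m


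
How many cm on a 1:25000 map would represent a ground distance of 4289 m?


map_cm = 4289 * 100 / 25000 = 17.156 cm ≈ 17.16 cm

17.16 cm


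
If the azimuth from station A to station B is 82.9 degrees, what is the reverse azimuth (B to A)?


back azimuth = (82.9 + 180) mod 360 = 262.9 degrees

262.9 degrees


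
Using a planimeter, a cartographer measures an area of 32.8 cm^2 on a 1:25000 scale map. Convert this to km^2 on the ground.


ground_area = 32.8 * (25000/100)^2 = 2050000.0 m^2 = 2.05 km^2

2.05 km^2


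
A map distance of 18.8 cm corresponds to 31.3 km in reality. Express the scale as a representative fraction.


ground = 31.3 km = 3130000 cm; RF denominator = ground / map = 3130000 / 18.8 ≈ 166489; RF = 1:166489

1:166489


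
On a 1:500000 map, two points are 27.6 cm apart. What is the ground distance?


ground = 27.6 cm * 500000 / 100 = 138000.0 m = 138.0 km

138.0 km


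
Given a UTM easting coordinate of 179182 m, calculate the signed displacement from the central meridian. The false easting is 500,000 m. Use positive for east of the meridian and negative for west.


displacement = 179182 - 500000 = -320818 m

-320818 m


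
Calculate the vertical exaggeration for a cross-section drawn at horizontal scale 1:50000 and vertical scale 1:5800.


VE = horizontal_scale / vertical_scale = 50000 / 5800 ≈ 8.6

8.6x


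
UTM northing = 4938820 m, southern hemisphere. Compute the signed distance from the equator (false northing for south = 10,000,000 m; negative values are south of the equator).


For southern: actual = 4938820 - 10000000 = -5061180 m

-5061180 m


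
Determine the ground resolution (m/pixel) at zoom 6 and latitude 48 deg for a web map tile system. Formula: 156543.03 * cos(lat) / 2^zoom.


res = 156543.03 * cos(48) / 2^6 = 156543.03 * 0.66913061 / 64 = 1636.68 m/pixel

1636.68 m/pixel


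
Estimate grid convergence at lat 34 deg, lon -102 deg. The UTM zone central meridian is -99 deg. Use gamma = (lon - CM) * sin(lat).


gamma = (-102 - -99) * sin(34) = -3 * 0.559193 = -1.678 degrees

-1.678 degrees


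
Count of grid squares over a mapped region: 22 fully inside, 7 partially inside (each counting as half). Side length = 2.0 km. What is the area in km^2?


effective squares = 22 + 7 * 0.5 = 25.5
area = 25.5 * 4.0 = 102.0 km^2

102.0 km^2


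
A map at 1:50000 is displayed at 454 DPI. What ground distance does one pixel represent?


pixel_cm = 2.54 / 454 ≈ 0.005595 cm
ground = pixel_cm * 50000 / 100 = 2.54 * 50000 / (454 * 100) = 127000 / 45400 ≈ 2.8 m

2.8 m


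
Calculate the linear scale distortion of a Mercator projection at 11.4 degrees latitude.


SF = 1 / cos(11.4) = 1 / 0.980271 = 1.02

1.02


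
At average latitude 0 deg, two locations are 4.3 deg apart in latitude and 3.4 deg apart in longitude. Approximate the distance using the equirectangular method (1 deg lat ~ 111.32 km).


dlat_km = 4.3 * 111.32 = 478.676
dlon_km = 3.4 * 111.32 * cos(0) ≈ 378.488
dist = sqrt(478.676^2 + 378.488^2) ≈ 610.2 km

610.2 km


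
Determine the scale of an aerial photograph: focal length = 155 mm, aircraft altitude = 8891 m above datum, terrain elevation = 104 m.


scale = f / (H - h) = 155 mm / 8787 m = 155 / 8787000 = 1:56690

1:56690


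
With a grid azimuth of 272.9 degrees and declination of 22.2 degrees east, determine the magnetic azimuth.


magnetic azimuth = grid azimuth - declination (east +ve)
mag_az = 272.9 - 22.2 = 250.7 degrees

250.7 degrees


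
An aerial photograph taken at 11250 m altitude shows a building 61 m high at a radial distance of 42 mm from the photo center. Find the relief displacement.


d = h * r / H = 61 * 42 / 11250 = 0.23 mm

0.23 mm


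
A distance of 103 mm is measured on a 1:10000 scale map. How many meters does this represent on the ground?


ground = 103 mm * 10000 / 1000 = 1030.0 m

1030.0 m


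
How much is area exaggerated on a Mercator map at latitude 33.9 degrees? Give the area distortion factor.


area_distortion = 1/cos^2(33.9) = 1.452

1.452


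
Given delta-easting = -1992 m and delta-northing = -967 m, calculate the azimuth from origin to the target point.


az = atan2(-1992, -967) = -115.9 deg
adjusted to 0-360: 244.1 degrees

244.1 degrees


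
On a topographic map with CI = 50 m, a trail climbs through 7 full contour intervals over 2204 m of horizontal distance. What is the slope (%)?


elevation change = 7 * 50 = 350 m
slope = 350 / 2204 * 100 = 15.9%

15.9%


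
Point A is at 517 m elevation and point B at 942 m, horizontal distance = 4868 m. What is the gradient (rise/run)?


gradient = (942 - 517) / 4868 = 425 / 4868 = 0.0873

0.0873


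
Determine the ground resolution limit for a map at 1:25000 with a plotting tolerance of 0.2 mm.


ground = 0.2 mm * 25000 / 1000 = 5.0 m

5.0 m


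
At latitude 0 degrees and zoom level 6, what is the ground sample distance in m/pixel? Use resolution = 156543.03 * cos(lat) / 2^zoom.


res = 156543.03 * cos(0) / 2^6 = 156543.03 * 1.0 / 64 = 2445.98 m/pixel

2445.98 m/pixel


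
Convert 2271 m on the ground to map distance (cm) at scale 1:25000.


map_cm = 2271 * 100 / 25000 = 9.084 cm ≈ 9.08 cm

9.08 cm


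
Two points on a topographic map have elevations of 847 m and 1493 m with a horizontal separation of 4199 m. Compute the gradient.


gradient = (1493 - 847) / 4199 = 646 / 4199 = 0.1538

0.1538


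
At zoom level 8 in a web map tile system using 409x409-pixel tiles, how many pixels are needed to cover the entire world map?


tiles per axis = 2^8 = 256
total tiles = 256^2 = 65536
pixels per axis = 256 * 409 = 104704
total pixels = 104704^2 = 10962927616

10962927616 pixels


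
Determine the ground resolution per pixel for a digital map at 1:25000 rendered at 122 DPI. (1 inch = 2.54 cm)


pixel_cm = 2.54 / 122 ≈ 0.02082 cm
ground = pixel_cm * 25000 / 100 = 2.54 * 25000 / (122 * 100) = 63500 / 12200 ≈ 5.2 m

5.2 m


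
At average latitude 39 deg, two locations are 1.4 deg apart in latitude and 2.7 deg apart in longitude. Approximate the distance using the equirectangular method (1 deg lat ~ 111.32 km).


dlat_km = 1.4 * 111.32 = 155.848
dlon_km = 2.7 * 111.32 * cos(39) ≈ 233.582
dist = sqrt(155.848^2 + 233.582^2) ≈ 280.8 km

280.8 km


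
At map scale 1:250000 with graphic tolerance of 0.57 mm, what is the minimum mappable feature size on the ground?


ground = 0.57 mm * 250000 / 1000 = 142.5 m

142.5 m


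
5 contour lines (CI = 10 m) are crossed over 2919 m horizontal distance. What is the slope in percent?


elevation change = 5 * 10 = 50 m
slope = 50 / 2919 * 100 = 1.7%

1.7%


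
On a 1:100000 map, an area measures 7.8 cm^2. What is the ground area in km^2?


ground_area = 7.8 * (100000/100)^2 = 7800000.0 m^2 = 7.8 km^2

7.8 km^2


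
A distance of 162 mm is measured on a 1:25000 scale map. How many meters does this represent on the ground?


ground = 162 mm * 25000 / 1000 = 4050.0 m

4050.0 m


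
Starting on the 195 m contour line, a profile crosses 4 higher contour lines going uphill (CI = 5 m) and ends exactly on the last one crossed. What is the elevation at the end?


elevation = 195 + 4 * 5 = 215 m

215 m


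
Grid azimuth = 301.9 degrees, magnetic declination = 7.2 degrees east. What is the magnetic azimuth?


magnetic azimuth = grid azimuth - declination (east +ve)
mag_az = 301.9 - 7.2 = 294.7 degrees

294.7 degrees


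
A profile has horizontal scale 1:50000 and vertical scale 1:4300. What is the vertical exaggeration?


VE = horizontal_scale / vertical_scale = 50000 / 4300 ≈ 11.6

11.6x


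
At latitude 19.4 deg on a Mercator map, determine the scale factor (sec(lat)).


SF = 1 / cos(19.4) = 1 / 0.943223 = 1.06

1.06


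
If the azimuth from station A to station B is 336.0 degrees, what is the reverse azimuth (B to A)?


back azimuth = (336.0 + 180) mod 360 = 156.0 degrees

156.0 degrees


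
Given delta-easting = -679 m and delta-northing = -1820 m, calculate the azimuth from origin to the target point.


az = atan2(-679, -1820) = -159.5 deg
adjusted to 0-360: 200.5 degrees

200.5 degrees


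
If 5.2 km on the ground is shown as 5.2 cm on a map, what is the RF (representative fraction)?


ground = 5.2 km = 520000 cm; RF denominator = ground / map = 520000 / 5.2 = 100000; RF = 1:100000

1:100000


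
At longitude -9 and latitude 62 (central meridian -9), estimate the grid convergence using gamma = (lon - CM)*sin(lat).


gamma = (-9 - -9) * sin(62) = 0 * 0.882948 = 0.0 degrees

0.0 degrees


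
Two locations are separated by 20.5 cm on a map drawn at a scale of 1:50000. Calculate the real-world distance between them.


ground = 20.5 cm * 50000 / 100 = 10250.0 m = 10.25 km

10.25 km


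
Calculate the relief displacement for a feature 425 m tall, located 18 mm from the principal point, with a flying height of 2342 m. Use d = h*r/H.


d = h * r / H = 425 * 18 / 2342 = 3.27 mm

3.27 mm


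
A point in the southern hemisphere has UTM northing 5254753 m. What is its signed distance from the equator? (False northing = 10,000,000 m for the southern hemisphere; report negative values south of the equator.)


For southern: actual = 5254753 - 10000000 = -4745247 m

-4745247 m


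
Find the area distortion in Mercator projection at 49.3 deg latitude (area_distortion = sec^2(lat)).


area_distortion = 1/cos^2(49.3) = 2.352

2.352


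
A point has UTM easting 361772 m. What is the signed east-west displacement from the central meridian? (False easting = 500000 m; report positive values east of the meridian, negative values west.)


displacement = 361772 - 500000 = -138228 m

-138228 m


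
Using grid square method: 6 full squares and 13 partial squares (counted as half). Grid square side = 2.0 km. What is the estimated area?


effective squares = 6 + 13 * 0.5 = 12.5
area = 12.5 * 4.0 = 50.0 km^2

50.0 km^2


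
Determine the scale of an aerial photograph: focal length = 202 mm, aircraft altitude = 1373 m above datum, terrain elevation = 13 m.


scale = f / (H - h) = 202 mm / 1360 m = 202 / 1360000 = 1:6733

1:6733


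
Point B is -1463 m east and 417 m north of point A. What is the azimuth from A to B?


az = atan2(-1463, 417) = -74.1 deg
adjusted to 0-360: 285.9 degrees

285.9 degrees


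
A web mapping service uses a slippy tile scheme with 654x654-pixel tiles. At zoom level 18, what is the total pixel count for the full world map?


tiles per axis = 2^18 = 262144
total tiles = 262144^2 = 68719476736
pixels per axis = 262144 * 654 = 171442176
total pixels = 171442176^2 = 29392419711614976

29392419711614976 pixels


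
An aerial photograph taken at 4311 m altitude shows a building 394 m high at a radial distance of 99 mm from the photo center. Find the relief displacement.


d = h * r / H = 394 * 99 / 4311 = 9.05 mm

9.05 mm


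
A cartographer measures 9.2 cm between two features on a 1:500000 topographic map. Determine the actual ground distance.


ground = 9.2 cm * 500000 / 100 = 46000.0 m = 46.0 km

46.0 km


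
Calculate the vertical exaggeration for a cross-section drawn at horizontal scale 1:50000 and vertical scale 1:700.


VE = horizontal_scale / vertical_scale = 50000 / 700 ≈ 71.4

71.4x


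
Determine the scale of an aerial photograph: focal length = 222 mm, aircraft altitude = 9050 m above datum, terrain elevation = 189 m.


scale = f / (H - h) = 222 mm / 8861 m = 222 / 8861000 = 1:39914

1:39914


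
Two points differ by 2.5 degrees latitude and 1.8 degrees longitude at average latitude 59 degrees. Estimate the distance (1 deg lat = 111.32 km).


dlat_km = 2.5 * 111.32 = 278.3
dlon_km = 1.8 * 111.32 * cos(59) ≈ 103.201
dist = sqrt(278.3^2 + 103.201^2) ≈ 296.8 km

296.8 km


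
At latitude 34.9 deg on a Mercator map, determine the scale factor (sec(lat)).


SF = 1 / cos(34.9) = 1 / 0.820152 = 1.219

1.219


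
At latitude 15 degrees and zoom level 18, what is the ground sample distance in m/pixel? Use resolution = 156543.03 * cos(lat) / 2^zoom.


res = 156543.03 * cos(15) / 2^18 = 156543.03 * 0.96592583 / 262144 = 0.58 m/pixel

0.58 m/pixel


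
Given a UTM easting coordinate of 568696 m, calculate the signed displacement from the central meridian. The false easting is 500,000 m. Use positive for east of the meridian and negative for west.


displacement = 568696 - 500000 = 68696 m

68696 m


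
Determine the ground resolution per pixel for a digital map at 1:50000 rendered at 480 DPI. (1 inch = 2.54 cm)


pixel_cm = 2.54 / 480 ≈ 0.005292 cm
ground = pixel_cm * 50000 / 100 = 2.54 * 50000 / (480 * 100) = 127000 / 48000 ≈ 2.65 m

2.65 m


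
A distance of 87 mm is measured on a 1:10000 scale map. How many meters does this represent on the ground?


ground = 87 mm * 10000 / 1000 = 870.0 m

870.0 m


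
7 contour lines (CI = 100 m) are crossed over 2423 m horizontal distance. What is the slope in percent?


elevation change = 7 * 100 = 700 m
slope = 700 / 2423 * 100 = 28.9%

28.9%


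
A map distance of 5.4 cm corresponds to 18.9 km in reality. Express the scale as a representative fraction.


ground = 18.9 km = 1890000 cm; RF denominator = ground / map = 1890000 / 5.4 = 350000; RF = 1:350000

1:350000


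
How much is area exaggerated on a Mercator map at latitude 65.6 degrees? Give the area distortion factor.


area_distortion = 1/cos^2(65.6) = 5.86

5.86


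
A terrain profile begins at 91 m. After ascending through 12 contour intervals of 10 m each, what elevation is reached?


elevation = 91 + 12 * 10 = 211 m

211 m


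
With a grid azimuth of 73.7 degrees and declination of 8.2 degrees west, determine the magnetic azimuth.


magnetic azimuth = grid azimuth - declination (east +ve)
mag_az = 73.7 - -8.2 = 81.9 degrees

81.9 degrees


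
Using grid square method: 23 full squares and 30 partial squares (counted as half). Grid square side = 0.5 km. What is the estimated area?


effective squares = 23 + 30 * 0.5 = 38.0
area = 38.0 * 0.25 = 9.5 km^2

9.5 km^2


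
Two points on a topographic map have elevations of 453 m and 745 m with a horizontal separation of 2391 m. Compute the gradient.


gradient = (745 - 453) / 2391 = 292 / 2391 = 0.1221

0.1221


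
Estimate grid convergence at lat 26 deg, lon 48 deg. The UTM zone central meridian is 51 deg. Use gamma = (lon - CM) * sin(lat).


gamma = (48 - 51) * sin(26) = -3 * 0.438371 = -1.315 degrees

-1.315 degrees


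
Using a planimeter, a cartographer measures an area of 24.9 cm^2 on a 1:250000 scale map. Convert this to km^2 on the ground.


ground_area = 24.9 * (250000/100)^2 = 155625000.0 m^2 = 155.625 km^2

155.625 km^2


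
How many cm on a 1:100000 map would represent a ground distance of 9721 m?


map_cm = 9721 * 100 / 100000 = 9.721 cm ≈ 9.72 cm

9.72 cm


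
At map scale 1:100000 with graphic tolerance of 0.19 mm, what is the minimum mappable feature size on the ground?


ground = 0.19 mm * 100000 / 1000 = 19.0 m

19.0 m


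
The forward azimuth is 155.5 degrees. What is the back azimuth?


back azimuth = (155.5 + 180) mod 360 = 335.5 degrees

335.5 degrees


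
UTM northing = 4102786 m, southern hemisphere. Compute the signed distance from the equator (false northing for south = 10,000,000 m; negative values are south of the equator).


For southern: actual = 4102786 - 10000000 = -5897214 m

-5897214 m


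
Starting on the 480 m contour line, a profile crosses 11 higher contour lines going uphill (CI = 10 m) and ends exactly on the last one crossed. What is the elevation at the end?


elevation = 480 + 11 * 10 = 590 m

590 m


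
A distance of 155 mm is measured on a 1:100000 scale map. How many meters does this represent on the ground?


ground = 155 mm * 100000 / 1000 = 15500.0 m

15500.0 m


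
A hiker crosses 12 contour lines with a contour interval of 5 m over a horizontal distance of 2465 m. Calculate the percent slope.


elevation change = 12 * 5 = 60 m
slope = 60 / 2465 * 100 = 2.4%

2.4%


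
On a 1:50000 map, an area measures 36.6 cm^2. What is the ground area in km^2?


ground_area = 36.6 * (50000/100)^2 = 9150000.0 m^2 = 9.15 km^2

9.15 km^2


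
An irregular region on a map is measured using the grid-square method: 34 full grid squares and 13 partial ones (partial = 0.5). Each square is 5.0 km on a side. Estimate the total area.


effective squares = 34 + 13 * 0.5 = 40.5
area = 40.5 * 25.0 = 1012.5 km^2

1012.5 km^2


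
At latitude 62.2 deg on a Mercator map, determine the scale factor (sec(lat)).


SF = 1 / cos(62.2) = 1 / 0.466387 = 2.144

2.144


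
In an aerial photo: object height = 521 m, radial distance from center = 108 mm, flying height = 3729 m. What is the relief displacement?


d = h * r / H = 521 * 108 / 3729 = 15.09 mm

15.09 mm


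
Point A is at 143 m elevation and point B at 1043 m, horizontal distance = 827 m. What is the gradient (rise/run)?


gradient = (1043 - 143) / 827 = 900 / 827 = 1.0883

1.0883


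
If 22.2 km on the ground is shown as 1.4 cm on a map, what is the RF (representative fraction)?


ground = 22.2 km = 2220000 cm; RF denominator = ground / map = 2220000 / 1.4 ≈ 1585714; RF = 1:1585714

1:1585714


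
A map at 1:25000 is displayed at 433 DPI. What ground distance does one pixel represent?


pixel_cm = 2.54 / 433 ≈ 0.005866 cm
ground = pixel_cm * 25000 / 100 = 2.54 * 25000 / (433 * 100) = 63500 / 43300 ≈ 1.47 m

1.47 m


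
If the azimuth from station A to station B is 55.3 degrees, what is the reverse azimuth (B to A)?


back azimuth = (55.3 + 180) mod 360 = 235.3 degrees

235.3 degrees


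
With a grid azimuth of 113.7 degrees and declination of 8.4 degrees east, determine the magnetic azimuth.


magnetic azimuth = grid azimuth - declination (east +ve)
mag_az = 113.7 - 8.4 = 105.3 degrees

105.3 degrees


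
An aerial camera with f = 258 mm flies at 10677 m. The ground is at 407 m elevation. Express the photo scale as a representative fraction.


scale = f / (H - h) = 258 mm / 10270 m = 258 / 10270000 = 1:39806

1:39806


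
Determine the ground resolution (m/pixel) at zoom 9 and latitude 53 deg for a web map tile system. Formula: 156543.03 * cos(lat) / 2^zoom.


res = 156543.03 * cos(53) / 2^9 = 156543.03 * 0.60181502 / 512 = 184.0 m/pixel

184.0 m/pixel


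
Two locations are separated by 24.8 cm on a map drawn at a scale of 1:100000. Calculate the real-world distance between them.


ground = 24.8 cm * 100000 / 100 = 24800.0 m = 24.8 km

24.8 km


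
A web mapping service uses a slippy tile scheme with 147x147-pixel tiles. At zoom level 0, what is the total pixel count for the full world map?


tiles per axis = 2^0 = 1
total tiles = 1^2 = 1
pixels per axis = 1 * 147 = 147
total pixels = 147^2 = 21609

21609 pixels


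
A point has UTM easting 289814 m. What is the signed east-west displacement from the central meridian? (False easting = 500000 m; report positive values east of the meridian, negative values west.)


displacement = 289814 - 500000 = -210186 m

-210186 m
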